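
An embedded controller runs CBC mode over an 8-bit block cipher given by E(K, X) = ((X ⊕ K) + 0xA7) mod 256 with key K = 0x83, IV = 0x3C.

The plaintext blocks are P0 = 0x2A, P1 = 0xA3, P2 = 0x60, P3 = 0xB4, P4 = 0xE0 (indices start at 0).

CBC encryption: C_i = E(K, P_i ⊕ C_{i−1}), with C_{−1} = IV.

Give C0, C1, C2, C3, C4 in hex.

C0: P0 ⊕ 0x3C = 0x16; E(K, 0x16) = 0x3C.
C1: P1 ⊕ 0x3C = 0x9F; E(K, 0x9F) = 0xC3.
C2: P2 ⊕ 0xC3 = 0xA3; E(K, 0xA3) = 0xC7.
C3: P3 ⊕ 0xC7 = 0x73; E(K, 0x73) = 0x97.
C4: P4 ⊕ 0x97 = 0x77; E(K, 0x77) = 0x9B.

C0 = 0x3C, C1 = 0xC3, C2 = 0xC7, C3 = 0x97, C4 = 0x9B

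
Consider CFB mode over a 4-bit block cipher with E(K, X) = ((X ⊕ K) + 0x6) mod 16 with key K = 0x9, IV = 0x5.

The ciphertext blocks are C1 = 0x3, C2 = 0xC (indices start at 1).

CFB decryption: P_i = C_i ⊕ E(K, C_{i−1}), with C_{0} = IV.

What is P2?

P2: E(K, 0x3) = 0x0; 0xC ⊕ 0x0 = 0xC.

P2 = 0xC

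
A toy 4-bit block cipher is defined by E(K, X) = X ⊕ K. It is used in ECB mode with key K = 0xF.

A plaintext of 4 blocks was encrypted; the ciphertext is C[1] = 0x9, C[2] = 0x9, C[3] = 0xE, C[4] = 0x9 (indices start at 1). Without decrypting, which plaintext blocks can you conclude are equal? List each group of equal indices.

P[1] = P[2] = P[4]

ECB encrypts each block independently with the same key, so equal ciphertext blocks imply equal plaintext blocks.
C[1] = C[2] = C[4] = 0x9, so P[1] = P[2] = P[4].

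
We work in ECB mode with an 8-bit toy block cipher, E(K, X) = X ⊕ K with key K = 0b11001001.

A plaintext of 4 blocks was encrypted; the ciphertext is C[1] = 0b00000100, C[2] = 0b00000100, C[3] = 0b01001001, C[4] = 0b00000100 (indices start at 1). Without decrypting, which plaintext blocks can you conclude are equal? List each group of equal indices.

ECB encrypts each block independently with the same key, so equal ciphertext blocks imply equal plaintext blocks.
C[1] = C[2] = C[4] = 0b00000100, so P[1] = P[2] = P[4].

P[1] = P[2] = P[4]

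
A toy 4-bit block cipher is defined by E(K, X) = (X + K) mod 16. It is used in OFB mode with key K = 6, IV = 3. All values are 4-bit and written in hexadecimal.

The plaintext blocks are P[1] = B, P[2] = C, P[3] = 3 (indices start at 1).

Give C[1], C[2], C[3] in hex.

OFB encryption: S_i = E(K, S_{i−1}) with S_{0} = IV; C_i = P_i ⊕ S_i.
C[1]: S = E(K, 3) = 9; B ⊕ 9 = 2.
C[2]: S = E(K, 9) = F; C ⊕ F = 3.
C[3]: S = E(K, F) = 5; 3 ⊕ 5 = 6.

C[1] = 2, C[2] = 3, C[3] = 6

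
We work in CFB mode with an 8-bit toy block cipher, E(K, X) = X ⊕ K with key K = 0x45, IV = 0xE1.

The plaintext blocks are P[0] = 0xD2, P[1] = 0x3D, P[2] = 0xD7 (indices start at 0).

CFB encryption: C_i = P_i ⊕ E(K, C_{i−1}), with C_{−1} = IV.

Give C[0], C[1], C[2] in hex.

C[0]: E(K, 0xE1) = 0xA4; 0xD2 ⊕ 0xA4 = 0x76.
C[1]: E(K, 0x76) = 0x33; 0x3D ⊕ 0x33 = 0x0E.
C[2]: E(K, 0x0E) = 0x4B; 0xD7 ⊕ 0x4B = 0x9C.

C[0] = 0x76, C[1] = 0x0E, C[2] = 0x9C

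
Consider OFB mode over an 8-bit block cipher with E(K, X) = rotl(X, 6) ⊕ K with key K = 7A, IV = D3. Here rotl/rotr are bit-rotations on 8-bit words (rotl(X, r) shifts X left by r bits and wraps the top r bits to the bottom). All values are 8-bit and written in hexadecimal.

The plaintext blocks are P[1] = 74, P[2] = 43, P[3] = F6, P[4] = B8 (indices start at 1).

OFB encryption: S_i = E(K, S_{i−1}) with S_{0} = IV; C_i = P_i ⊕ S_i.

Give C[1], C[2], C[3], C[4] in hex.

C[1]: S = E(K, D3) = 8E; 74 ⊕ 8E = FA.
C[2]: S = E(K, 8E) = D9; 43 ⊕ D9 = 9A.
C[3]: S = E(K, D9) = 0C; F6 ⊕ 0C = FA.
C[4]: S = E(K, 0C) = 79; B8 ⊕ 79 = C1.

C[1] = FA, C[2] = 9A, C[3] = FA, C[4] = C1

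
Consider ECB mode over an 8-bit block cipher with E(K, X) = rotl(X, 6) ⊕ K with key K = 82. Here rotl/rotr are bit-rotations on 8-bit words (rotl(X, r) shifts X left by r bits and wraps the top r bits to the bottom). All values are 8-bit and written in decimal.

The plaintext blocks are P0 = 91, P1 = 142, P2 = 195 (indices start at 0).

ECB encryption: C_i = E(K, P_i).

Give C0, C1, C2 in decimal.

C0: E(K, 91) = 132.
C1: E(K, 142) = 241.
C2: E(K, 195) = 162.

C0 = 132, C1 = 241, C2 = 162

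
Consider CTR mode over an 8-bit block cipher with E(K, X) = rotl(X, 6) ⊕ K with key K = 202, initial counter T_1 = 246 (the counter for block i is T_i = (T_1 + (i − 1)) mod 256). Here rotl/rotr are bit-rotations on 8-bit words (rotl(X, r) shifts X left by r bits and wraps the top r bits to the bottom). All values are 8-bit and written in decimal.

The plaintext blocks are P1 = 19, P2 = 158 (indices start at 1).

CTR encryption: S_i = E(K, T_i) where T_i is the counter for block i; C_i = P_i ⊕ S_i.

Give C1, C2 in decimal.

C1 = 100, C2 = 169

C1: T = 246, S = E(K, T) = 119; 19 ⊕ 119 = 100.
C2: T = 247, S = E(K, T) = 55; 158 ⊕ 55 = 169.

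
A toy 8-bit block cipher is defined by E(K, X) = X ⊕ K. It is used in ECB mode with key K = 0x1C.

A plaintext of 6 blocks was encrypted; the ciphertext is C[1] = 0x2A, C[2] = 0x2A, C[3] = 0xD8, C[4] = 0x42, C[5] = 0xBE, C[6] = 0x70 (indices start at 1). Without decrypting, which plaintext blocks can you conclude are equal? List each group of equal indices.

P[1] = P[2]

ECB encrypts each block independently with the same key, so equal ciphertext blocks imply equal plaintext blocks.
C[1] = C[2] = 0x2A, so P[1] = P[2].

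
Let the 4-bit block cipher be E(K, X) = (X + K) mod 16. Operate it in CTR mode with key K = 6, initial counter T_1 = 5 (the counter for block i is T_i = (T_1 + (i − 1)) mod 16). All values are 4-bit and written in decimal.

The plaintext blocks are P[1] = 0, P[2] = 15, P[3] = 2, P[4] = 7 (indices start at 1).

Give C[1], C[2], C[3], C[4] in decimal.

CTR encryption: S_i = E(K, T_i) where T_i is the counter for block i; C_i = P_i ⊕ S_i.
C[1]: T = 5, S = E(K, T) = 11; 0 ⊕ 11 = 11.
C[2]: T = 6, S = E(K, T) = 12; 15 ⊕ 12 = 3.
C[3]: T = 7, S = E(K, T) = 13; 2 ⊕ 13 = 15.
C[4]: T = 8, S = E(K, T) = 14; 7 ⊕ 14 = 9.

C[1] = 11, C[2] = 3, C[3] = 15, C[4] = 9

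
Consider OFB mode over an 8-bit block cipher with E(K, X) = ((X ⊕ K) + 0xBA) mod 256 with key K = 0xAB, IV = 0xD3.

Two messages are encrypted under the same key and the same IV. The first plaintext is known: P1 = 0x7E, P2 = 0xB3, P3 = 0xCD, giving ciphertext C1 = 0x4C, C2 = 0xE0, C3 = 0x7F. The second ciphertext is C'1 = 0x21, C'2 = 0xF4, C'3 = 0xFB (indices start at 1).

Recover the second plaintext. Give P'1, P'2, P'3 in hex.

P'1 = 0x13, P'2 = 0xA7, P'3 = 0x49

In OFB with a reused IV, both messages share the same keystream S_i, so C_i ⊕ C'_i = P_i ⊕ P'_i and thus P'_i = P_i ⊕ C_i ⊕ C'_i.
P'1: 0x7E ⊕ 0x4C ⊕ 0x21 = 0x13.
P'2: 0xB3 ⊕ 0xE0 ⊕ 0xF4 = 0xA7.
P'3: 0xCD ⊕ 0x7F ⊕ 0xFB = 0x49.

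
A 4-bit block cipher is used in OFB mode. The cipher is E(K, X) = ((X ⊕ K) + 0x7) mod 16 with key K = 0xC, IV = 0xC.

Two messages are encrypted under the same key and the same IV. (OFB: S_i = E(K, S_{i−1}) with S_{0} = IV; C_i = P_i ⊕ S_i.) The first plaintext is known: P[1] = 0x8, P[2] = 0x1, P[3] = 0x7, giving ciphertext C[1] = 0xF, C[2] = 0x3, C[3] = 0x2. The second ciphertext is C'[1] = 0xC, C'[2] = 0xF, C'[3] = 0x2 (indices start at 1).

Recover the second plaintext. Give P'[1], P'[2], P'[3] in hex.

P'[1] = 0xB, P'[2] = 0xD, P'[3] = 0x7

In OFB with a reused IV, both messages share the same keystream S_i, so C_i ⊕ C'_i = P_i ⊕ P'_i and thus P'_i = P_i ⊕ C_i ⊕ C'_i.
P'[1]: 0x8 ⊕ 0xF ⊕ 0xC = 0xB.
P'[2]: 0x1 ⊕ 0x3 ⊕ 0xF = 0xD.
P'[3]: 0x7 ⊕ 0x2 ⊕ 0x2 = 0x7.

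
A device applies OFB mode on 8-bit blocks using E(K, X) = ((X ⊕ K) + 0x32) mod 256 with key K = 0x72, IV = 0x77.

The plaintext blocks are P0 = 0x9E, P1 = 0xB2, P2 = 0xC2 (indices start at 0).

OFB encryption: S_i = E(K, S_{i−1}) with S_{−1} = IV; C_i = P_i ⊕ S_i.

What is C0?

C0: S = E(K, 0x77) = 0x37; 0x9E ⊕ 0x37 = 0xA9.

C0 = 0xA9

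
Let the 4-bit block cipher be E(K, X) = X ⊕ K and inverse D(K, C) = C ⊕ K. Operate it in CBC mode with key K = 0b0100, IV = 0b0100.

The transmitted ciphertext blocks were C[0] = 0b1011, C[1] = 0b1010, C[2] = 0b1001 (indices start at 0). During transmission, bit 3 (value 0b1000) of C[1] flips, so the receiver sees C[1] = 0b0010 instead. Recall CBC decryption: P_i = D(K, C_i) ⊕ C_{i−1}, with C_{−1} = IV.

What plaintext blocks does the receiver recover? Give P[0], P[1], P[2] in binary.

Only C[1] changed, to 0b0010. In CBC, a change in C_i garbles P_i and flips the same bit in P_{i+1}. Decrypting the received ciphertext:
P[0]: D(K, 0b1011) = 0b1111; 0b1111 ⊕ 0b0100 = 0b1011.
P[1]: D(K, 0b0010) = 0b0110; 0b0110 ⊕ 0b1011 = 0b1101.
P[2]: D(K, 0b1001) = 0b1101; 0b1101 ⊕ 0b0010 = 0b1111.
Blocks that differ from the original plaintext: P[1], P[2].

P[0] = 0b1011, P[1] = 0b1101, P[2] = 0b1111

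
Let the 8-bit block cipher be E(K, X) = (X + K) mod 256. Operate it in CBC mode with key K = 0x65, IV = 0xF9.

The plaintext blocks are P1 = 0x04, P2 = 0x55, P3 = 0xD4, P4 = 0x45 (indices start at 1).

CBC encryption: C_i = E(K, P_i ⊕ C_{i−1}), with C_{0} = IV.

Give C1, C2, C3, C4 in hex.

C1: P1 ⊕ 0xF9 = 0xFD; E(K, 0xFD) = 0x62.
C2: P2 ⊕ 0x62 = 0x37; E(K, 0x37) = 0x9C.
C3: P3 ⊕ 0x9C = 0x48; E(K, 0x48) = 0xAD.
C4: P4 ⊕ 0xAD = 0xE8; E(K, 0xE8) = 0x4D.

C1 = 0x62, C2 = 0x9C, C3 = 0xAD, C4 = 0x4D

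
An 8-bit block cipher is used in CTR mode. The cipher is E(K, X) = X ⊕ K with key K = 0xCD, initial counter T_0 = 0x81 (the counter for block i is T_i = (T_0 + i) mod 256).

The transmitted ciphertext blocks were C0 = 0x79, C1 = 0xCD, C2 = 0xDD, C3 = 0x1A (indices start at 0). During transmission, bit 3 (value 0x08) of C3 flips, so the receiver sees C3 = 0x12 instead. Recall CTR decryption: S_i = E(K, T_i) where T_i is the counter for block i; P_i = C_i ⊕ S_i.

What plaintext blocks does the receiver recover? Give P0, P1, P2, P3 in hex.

P0 = 0x35, P1 = 0x82, P2 = 0x93, P3 = 0x5B

Only C3 changed, to 0x12. In CTR, a change in C_i flips the same bit in P_i only; the keystream is unaffected. Decrypting the received ciphertext:
P0: T = 0x81, S = E(K, T) = 0x4C; 0x79 ⊕ 0x4C = 0x35.
P1: T = 0x82, S = E(K, T) = 0x4F; 0xCD ⊕ 0x4F = 0x82.
P2: T = 0x83, S = E(K, T) = 0x4E; 0xDD ⊕ 0x4E = 0x93.
P3: T = 0x84, S = E(K, T) = 0x49; 0x12 ⊕ 0x49 = 0x5B.
Blocks that differ from the original plaintext: P3.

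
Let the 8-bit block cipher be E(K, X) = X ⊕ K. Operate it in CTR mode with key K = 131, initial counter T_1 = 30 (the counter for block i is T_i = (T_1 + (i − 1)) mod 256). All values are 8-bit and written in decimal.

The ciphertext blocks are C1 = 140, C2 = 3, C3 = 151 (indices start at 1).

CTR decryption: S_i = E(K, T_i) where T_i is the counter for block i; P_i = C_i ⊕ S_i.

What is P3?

P3 = 52

P3: T = 32, S = E(K, T) = 163; 151 ⊕ 163 = 52.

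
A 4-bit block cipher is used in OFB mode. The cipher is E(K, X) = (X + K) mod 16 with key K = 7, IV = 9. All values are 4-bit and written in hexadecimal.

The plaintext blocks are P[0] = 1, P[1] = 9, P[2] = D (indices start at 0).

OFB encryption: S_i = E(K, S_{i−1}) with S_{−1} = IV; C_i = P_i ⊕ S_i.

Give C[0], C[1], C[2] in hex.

C[0]: S = E(K, 9) = 0; 1 ⊕ 0 = 1.
C[1]: S = E(K, 0) = 7; 9 ⊕ 7 = E.
C[2]: S = E(K, 7) = E; D ⊕ E = 3.

C[0] = 1, C[1] = E, C[2] = 3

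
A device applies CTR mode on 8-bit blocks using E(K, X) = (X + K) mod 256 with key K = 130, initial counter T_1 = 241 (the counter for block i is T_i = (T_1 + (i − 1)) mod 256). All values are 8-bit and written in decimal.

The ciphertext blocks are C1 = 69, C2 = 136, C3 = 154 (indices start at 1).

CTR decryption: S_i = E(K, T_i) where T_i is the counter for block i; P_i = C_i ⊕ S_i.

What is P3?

P3 = 239

P3: T = 243, S = E(K, T) = 117; 154 ⊕ 117 = 239.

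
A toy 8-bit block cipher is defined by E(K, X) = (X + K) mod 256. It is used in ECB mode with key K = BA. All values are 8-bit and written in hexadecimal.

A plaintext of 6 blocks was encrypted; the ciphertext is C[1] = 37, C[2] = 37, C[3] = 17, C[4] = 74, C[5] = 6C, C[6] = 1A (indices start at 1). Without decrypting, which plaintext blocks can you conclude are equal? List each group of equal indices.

ECB encrypts each block independently with the same key, so equal ciphertext blocks imply equal plaintext blocks.
C[1] = C[2] = 37, so P[1] = P[2].

P[1] = P[2]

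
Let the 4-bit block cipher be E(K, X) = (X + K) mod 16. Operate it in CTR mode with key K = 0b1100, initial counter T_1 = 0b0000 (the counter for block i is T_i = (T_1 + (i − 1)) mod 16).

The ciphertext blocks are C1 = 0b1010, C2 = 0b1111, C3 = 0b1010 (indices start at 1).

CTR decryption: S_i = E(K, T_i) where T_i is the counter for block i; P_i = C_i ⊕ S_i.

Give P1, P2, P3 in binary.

P1 = 0b0110, P2 = 0b0010, P3 = 0b0100

P1: T = 0b0000, S = E(K, T) = 0b1100; 0b1010 ⊕ 0b1100 = 0b0110.
P2: T = 0b0001, S = E(K, T) = 0b1101; 0b1111 ⊕ 0b1101 = 0b0010.
P3: T = 0b0010, S = E(K, T) = 0b1110; 0b1010 ⊕ 0b1110 = 0b0100.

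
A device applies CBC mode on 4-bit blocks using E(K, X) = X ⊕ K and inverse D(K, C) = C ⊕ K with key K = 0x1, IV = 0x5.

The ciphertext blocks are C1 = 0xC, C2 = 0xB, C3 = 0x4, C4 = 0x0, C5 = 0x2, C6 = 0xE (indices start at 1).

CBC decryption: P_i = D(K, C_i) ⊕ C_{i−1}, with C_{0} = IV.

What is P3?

P3 = 0xE

P3: D(K, 0x4) = 0x5; 0x5 ⊕ 0xB = 0xE.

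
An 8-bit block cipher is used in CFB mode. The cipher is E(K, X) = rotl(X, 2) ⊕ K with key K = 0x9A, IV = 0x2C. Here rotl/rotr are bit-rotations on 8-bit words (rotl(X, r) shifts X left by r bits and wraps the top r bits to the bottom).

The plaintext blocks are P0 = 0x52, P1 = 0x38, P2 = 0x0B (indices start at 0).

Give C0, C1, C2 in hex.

CFB encryption: C_i = P_i ⊕ E(K, C_{i−1}), with C_{−1} = IV.
C0: E(K, 0x2C) = 0x2A; 0x52 ⊕ 0x2A = 0x78.
C1: E(K, 0x78) = 0x7B; 0x38 ⊕ 0x7B = 0x43.
C2: E(K, 0x43) = 0x97; 0x0B ⊕ 0x97 = 0x9C.

C0 = 0x78, C1 = 0x43, C2 = 0x9C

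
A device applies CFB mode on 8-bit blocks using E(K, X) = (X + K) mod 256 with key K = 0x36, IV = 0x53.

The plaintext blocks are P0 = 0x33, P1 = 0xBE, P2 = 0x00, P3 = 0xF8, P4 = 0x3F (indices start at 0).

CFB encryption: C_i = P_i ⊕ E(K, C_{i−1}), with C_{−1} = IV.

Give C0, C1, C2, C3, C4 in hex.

C0 = 0xBA, C1 = 0x4E, C2 = 0x84, C3 = 0x42, C4 = 0x47

C0: E(K, 0x53) = 0x89; 0x33 ⊕ 0x89 = 0xBA.
C1: E(K, 0xBA) = 0xF0; 0xBE ⊕ 0xF0 = 0x4E.
C2: E(K, 0x4E) = 0x84; 0x00 ⊕ 0x84 = 0x84.
C3: E(K, 0x84) = 0xBA; 0xF8 ⊕ 0xBA = 0x42.
C4: E(K, 0x42) = 0x78; 0x3F ⊕ 0x78 = 0x47.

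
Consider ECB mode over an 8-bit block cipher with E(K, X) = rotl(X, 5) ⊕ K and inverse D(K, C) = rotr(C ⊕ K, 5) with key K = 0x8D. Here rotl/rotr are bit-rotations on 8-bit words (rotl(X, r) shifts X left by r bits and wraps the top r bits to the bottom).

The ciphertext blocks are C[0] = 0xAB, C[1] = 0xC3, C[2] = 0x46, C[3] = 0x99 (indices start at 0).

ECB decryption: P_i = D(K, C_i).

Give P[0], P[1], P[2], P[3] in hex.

P[0] = 0x31, P[1] = 0x72, P[2] = 0x5E, P[3] = 0xA0

P[0]: D(K, 0xAB) = 0x31.
P[1]: D(K, 0xC3) = 0x72.
P[2]: D(K, 0x46) = 0x5E.
P[3]: D(K, 0x99) = 0xA0.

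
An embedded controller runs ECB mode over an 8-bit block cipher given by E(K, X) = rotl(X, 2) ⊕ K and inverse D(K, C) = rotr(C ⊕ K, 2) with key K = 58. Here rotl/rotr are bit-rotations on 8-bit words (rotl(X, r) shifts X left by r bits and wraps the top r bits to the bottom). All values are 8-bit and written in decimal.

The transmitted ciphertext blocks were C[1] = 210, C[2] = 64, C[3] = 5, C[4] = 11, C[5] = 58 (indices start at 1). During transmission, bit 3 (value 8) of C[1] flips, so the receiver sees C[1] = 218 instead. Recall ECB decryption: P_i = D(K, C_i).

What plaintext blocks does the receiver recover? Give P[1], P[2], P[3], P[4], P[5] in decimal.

Only C[1] changed, to 218. In ECB, a change in C_i affects only P_i. Decrypting the received ciphertext:
P[1]: D(K, 218) = 56.
P[2]: D(K, 64) = 158.
P[3]: D(K, 5) = 207.
P[4]: D(K, 11) = 76.
P[5]: D(K, 58) = 0.
Blocks that differ from the original plaintext: P[1].

P[1] = 56, P[2] = 158, P[3] = 207, P[4] = 76, P[5] = 0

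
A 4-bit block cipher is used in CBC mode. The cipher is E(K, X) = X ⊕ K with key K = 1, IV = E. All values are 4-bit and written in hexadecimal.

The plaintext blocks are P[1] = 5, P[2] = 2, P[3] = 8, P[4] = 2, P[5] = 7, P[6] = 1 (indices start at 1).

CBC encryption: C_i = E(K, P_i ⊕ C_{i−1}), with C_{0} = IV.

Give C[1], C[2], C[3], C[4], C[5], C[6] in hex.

C[1]: P[1] ⊕ E = B; E(K, B) = A.
C[2]: P[2] ⊕ A = 8; E(K, 8) = 9.
C[3]: P[3] ⊕ 9 = 1; E(K, 1) = 0.
C[4]: P[4] ⊕ 0 = 2; E(K, 2) = 3.
C[5]: P[5] ⊕ 3 = 4; E(K, 4) = 5.
C[6]: P[6] ⊕ 5 = 4; E(K, 4) = 5.

C[1] = A, C[2] = 9, C[3] = 0, C[4] = 3, C[5] = 5, C[6] = 5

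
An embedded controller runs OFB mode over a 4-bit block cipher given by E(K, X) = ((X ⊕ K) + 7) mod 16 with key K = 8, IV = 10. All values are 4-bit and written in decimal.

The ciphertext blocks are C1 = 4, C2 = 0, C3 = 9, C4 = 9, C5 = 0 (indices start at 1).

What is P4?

P4 = 15

OFB decryption: S_i = E(K, S_{i−1}) with S_{0} = IV; P_i = C_i ⊕ S_i.
P1: S = E(K, 10) = 9; 4 ⊕ 9 = 13.
P2: S = E(K, 9) = 8; 0 ⊕ 8 = 8.
P3: S = E(K, 8) = 7; 9 ⊕ 7 = 14.
P4: S = E(K, 7) = 6; 9 ⊕ 6 = 15.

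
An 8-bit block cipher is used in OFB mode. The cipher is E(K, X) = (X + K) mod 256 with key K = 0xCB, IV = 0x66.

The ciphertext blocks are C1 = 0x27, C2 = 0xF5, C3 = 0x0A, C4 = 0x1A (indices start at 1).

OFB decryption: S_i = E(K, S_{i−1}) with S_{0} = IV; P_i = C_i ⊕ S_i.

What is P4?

P4 = 0x88

P1: S = E(K, 0x66) = 0x31; 0x27 ⊕ 0x31 = 0x16.
P2: S = E(K, 0x31) = 0xFC; 0xF5 ⊕ 0xFC = 0x09.
P3: S = E(K, 0xFC) = 0xC7; 0x0A ⊕ 0xC7 = 0xCD.
P4: S = E(K, 0xC7) = 0x92; 0x1A ⊕ 0x92 = 0x88.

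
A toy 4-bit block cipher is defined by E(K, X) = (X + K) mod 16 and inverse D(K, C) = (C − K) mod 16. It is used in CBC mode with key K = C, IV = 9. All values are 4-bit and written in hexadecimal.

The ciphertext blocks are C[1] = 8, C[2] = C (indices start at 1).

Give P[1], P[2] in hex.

CBC decryption: P_i = D(K, C_i) ⊕ C_{i−1}, with C_{0} = IV.
P[1]: D(K, 8) = C; C ⊕ 9 = 5.
P[2]: D(K, C) = 0; 0 ⊕ 8 = 8.

P[1] = 5, P[2] = 8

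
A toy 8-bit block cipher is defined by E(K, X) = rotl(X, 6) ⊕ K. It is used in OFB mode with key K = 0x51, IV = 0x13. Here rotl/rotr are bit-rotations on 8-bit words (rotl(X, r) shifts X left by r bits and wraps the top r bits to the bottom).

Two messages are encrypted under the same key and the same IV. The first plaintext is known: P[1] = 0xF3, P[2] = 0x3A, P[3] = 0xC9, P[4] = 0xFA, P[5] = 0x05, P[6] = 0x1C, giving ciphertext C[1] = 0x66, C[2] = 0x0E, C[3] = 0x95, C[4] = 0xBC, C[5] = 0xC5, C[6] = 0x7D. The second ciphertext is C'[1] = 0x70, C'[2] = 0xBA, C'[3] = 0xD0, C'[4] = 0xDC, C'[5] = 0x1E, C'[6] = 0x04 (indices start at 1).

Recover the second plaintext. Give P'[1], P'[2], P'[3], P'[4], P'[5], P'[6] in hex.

In OFB with a reused IV, both messages share the same keystream S_i, so C_i ⊕ C'_i = P_i ⊕ P'_i and thus P'_i = P_i ⊕ C_i ⊕ C'_i.
P'[1]: 0xF3 ⊕ 0x66 ⊕ 0x70 = 0xE5.
P'[2]: 0x3A ⊕ 0x0E ⊕ 0xBA = 0x8E.
P'[3]: 0xC9 ⊕ 0x95 ⊕ 0xD0 = 0x8C.
P'[4]: 0xFA ⊕ 0xBC ⊕ 0xDC = 0x9A.
P'[5]: 0x05 ⊕ 0xC5 ⊕ 0x1E = 0xDE.
P'[6]: 0x1C ⊕ 0x7D ⊕ 0x04 = 0x65.

P'[1] = 0xE5, P'[2] = 0x8E, P'[3] = 0x8C, P'[4] = 0x9A, P'[5] = 0xDE, P'[6] = 0x65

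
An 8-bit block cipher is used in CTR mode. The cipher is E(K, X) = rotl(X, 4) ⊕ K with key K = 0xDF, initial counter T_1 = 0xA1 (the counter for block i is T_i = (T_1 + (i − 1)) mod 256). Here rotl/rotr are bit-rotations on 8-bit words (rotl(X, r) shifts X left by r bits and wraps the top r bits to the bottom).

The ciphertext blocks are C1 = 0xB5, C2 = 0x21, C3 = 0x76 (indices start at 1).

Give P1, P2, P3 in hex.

P1 = 0x70, P2 = 0xD4, P3 = 0x93

CTR decryption: S_i = E(K, T_i) where T_i is the counter for block i; P_i = C_i ⊕ S_i.
P1: T = 0xA1, S = E(K, T) = 0xC5; 0xB5 ⊕ 0xC5 = 0x70.
P2: T = 0xA2, S = E(K, T) = 0xF5; 0x21 ⊕ 0xF5 = 0xD4.
P3: T = 0xA3, S = E(K, T) = 0xE5; 0x76 ⊕ 0xE5 = 0x93.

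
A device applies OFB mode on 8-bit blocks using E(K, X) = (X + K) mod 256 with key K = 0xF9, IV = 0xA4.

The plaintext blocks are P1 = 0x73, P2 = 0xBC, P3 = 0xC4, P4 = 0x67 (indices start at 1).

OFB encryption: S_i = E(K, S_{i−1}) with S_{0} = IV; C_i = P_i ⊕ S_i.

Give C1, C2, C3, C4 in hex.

C1: S = E(K, 0xA4) = 0x9D; 0x73 ⊕ 0x9D = 0xEE.
C2: S = E(K, 0x9D) = 0x96; 0xBC ⊕ 0x96 = 0x2A.
C3: S = E(K, 0x96) = 0x8F; 0xC4 ⊕ 0x8F = 0x4B.
C4: S = E(K, 0x8F) = 0x88; 0x67 ⊕ 0x88 = 0xEF.

C1 = 0xEE, C2 = 0x2A, C3 = 0x4B, C4 = 0xEF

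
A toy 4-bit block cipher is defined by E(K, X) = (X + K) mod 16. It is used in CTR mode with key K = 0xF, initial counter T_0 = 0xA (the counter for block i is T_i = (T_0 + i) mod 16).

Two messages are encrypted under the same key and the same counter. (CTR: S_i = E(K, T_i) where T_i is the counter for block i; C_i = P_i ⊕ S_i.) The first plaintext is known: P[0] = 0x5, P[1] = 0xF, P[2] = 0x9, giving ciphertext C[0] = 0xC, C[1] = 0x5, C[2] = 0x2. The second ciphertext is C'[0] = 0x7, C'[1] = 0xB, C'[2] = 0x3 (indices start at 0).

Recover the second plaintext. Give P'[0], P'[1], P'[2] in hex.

In CTR with a reused counter, both messages share the same keystream S_i, so C_i ⊕ C'_i = P_i ⊕ P'_i and thus P'_i = P_i ⊕ C_i ⊕ C'_i.
P'[0]: 0x5 ⊕ 0xC ⊕ 0x7 = 0xE.
P'[1]: 0xF ⊕ 0x5 ⊕ 0xB = 0x1.
P'[2]: 0x9 ⊕ 0x2 ⊕ 0x3 = 0x8.

P'[0] = 0xE, P'[1] = 0x1, P'[2] = 0x8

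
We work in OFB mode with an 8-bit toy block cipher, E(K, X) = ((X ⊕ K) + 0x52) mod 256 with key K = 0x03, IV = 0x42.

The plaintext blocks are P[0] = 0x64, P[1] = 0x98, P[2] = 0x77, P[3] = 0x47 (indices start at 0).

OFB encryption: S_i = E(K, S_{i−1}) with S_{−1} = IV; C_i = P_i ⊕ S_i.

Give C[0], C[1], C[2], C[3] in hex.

C[0] = 0xF7, C[1] = 0x7A, C[2] = 0x44, C[3] = 0xC5

C[0]: S = E(K, 0x42) = 0x93; 0x64 ⊕ 0x93 = 0xF7.
C[1]: S = E(K, 0x93) = 0xE2; 0x98 ⊕ 0xE2 = 0x7A.
C[2]: S = E(K, 0xE2) = 0x33; 0x77 ⊕ 0x33 = 0x44.
C[3]: S = E(K, 0x33) = 0x82; 0x47 ⊕ 0x82 = 0xC5.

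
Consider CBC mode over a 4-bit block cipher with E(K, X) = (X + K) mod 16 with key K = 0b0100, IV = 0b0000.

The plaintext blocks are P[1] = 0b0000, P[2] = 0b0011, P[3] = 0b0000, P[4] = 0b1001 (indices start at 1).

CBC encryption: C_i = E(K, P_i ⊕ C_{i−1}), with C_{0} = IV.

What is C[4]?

C[4] = 0b1010

C[1]: P[1] ⊕ 0b0000 = 0b0000; E(K, 0b0000) = 0b0100.
C[2]: P[2] ⊕ 0b0100 = 0b0111; E(K, 0b0111) = 0b1011.
C[3]: P[3] ⊕ 0b1011 = 0b1011; E(K, 0b1011) = 0b1111.
C[4]: P[4] ⊕ 0b1111 = 0b0110; E(K, 0b0110) = 0b1010.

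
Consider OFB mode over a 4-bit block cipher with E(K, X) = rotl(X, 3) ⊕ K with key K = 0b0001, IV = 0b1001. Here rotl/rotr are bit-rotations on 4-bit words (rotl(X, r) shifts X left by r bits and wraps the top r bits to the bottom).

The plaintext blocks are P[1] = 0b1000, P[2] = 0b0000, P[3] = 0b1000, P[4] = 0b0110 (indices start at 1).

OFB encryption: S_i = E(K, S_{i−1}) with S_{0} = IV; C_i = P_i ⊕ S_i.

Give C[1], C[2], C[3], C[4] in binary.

C[1]: S = E(K, 0b1001) = 0b1101; 0b1000 ⊕ 0b1101 = 0b0101.
C[2]: S = E(K, 0b1101) = 0b1111; 0b0000 ⊕ 0b1111 = 0b1111.
C[3]: S = E(K, 0b1111) = 0b1110; 0b1000 ⊕ 0b1110 = 0b0110.
C[4]: S = E(K, 0b1110) = 0b0110; 0b0110 ⊕ 0b0110 = 0b0000.

C[1] = 0b0101, C[2] = 0b1111, C[3] = 0b0110, C[4] = 0b0000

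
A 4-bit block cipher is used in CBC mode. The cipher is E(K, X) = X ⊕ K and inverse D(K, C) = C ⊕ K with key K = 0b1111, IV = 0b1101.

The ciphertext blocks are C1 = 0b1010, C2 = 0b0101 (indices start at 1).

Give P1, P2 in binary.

CBC decryption: P_i = D(K, C_i) ⊕ C_{i−1}, with C_{0} = IV.
P1: D(K, 0b1010) = 0b0101; 0b0101 ⊕ 0b1101 = 0b1000.
P2: D(K, 0b0101) = 0b1010; 0b1010 ⊕ 0b1010 = 0b0000.

P1 = 0b1000, P2 = 0b0000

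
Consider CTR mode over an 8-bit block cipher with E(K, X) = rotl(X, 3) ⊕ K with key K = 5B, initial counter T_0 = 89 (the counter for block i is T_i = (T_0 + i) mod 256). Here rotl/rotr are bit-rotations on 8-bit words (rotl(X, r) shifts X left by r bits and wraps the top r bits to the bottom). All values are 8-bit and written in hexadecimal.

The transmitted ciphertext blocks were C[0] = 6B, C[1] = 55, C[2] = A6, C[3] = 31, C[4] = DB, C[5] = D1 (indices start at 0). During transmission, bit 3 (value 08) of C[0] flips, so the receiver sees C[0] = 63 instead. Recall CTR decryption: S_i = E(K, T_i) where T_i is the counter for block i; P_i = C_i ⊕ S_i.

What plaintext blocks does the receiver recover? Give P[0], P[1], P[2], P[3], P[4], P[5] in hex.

P[0] = 74, P[1] = 5A, P[2] = A1, P[3] = 0E, P[4] = EC, P[5] = FE

Only C[0] changed, to 63. In CTR, a change in C_i flips the same bit in P_i only; the keystream is unaffected. Decrypting the received ciphertext:
P[0]: T = 89, S = E(K, T) = 17; 63 ⊕ 17 = 74.
P[1]: T = 8A, S = E(K, T) = 0F; 55 ⊕ 0F = 5A.
P[2]: T = 8B, S = E(K, T) = 07; A6 ⊕ 07 = A1.
P[3]: T = 8C, S = E(K, T) = 3F; 31 ⊕ 3F = 0E.
P[4]: T = 8D, S = E(K, T) = 37; DB ⊕ 37 = EC.
P[5]: T = 8E, S = E(K, T) = 2F; D1 ⊕ 2F = FE.
Blocks that differ from the original plaintext: P[0].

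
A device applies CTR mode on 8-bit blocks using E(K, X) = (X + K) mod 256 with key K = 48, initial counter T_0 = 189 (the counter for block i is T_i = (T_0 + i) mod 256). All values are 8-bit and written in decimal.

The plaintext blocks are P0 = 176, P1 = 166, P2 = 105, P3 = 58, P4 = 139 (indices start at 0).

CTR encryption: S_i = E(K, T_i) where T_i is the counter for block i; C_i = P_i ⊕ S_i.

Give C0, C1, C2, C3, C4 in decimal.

C0 = 93, C1 = 72, C2 = 134, C3 = 202, C4 = 122

C0: T = 189, S = E(K, T) = 237; 176 ⊕ 237 = 93.
C1: T = 190, S = E(K, T) = 238; 166 ⊕ 238 = 72.
C2: T = 191, S = E(K, T) = 239; 105 ⊕ 239 = 134.
C3: T = 192, S = E(K, T) = 240; 58 ⊕ 240 = 202.
C4: T = 193, S = E(K, T) = 241; 139 ⊕ 241 = 122.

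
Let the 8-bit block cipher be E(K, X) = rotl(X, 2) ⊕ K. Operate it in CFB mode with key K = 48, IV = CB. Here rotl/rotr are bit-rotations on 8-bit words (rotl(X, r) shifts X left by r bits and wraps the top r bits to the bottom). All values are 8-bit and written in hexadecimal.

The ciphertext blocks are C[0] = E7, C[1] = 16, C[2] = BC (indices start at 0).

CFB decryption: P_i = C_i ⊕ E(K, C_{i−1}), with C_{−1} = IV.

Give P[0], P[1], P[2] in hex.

P[0]: E(K, CB) = 67; E7 ⊕ 67 = 80.
P[1]: E(K, E7) = D7; 16 ⊕ D7 = C1.
P[2]: E(K, 16) = 10; BC ⊕ 10 = AC.

P[0] = 80, P[1] = C1, P[2] = AC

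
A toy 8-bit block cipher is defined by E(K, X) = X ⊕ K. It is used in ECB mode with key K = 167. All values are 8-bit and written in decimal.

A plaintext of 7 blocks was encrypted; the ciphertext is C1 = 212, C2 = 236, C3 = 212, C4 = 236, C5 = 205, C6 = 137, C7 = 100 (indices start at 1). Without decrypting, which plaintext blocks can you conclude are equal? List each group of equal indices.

ECB encrypts each block independently with the same key, so equal ciphertext blocks imply equal plaintext blocks.
C1 = C3 = 212, so P1 = P3.
C2 = C4 = 236, so P2 = P4.

P1 = P3; P2 = P4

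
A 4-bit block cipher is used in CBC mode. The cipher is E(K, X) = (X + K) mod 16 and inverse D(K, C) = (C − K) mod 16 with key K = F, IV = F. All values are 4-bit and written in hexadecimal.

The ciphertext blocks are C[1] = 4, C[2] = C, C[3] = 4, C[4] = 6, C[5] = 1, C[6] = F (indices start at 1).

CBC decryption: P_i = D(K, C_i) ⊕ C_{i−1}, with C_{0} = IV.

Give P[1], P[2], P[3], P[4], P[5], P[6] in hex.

P[1]: D(K, 4) = 5; 5 ⊕ F = A.
P[2]: D(K, C) = D; D ⊕ 4 = 9.
P[3]: D(K, 4) = 5; 5 ⊕ C = 9.
P[4]: D(K, 6) = 7; 7 ⊕ 4 = 3.
P[5]: D(K, 1) = 2; 2 ⊕ 6 = 4.
P[6]: D(K, F) = 0; 0 ⊕ 1 = 1.

P[1] = A, P[2] = 9, P[3] = 9, P[4] = 3, P[5] = 4, P[6] = 1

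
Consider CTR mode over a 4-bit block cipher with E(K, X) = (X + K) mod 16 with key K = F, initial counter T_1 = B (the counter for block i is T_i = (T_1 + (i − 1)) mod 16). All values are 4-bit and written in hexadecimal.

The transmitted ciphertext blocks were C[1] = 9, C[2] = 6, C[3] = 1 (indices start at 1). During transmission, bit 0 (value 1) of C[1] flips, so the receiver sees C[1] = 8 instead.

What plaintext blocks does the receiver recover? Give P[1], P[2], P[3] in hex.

P[1] = 2, P[2] = D, P[3] = D

CTR decryption: S_i = E(K, T_i) where T_i is the counter for block i; P_i = C_i ⊕ S_i.
Only C[1] changed, to 8. In CTR, a change in C_i flips the same bit in P_i only; the keystream is unaffected. Decrypting the received ciphertext:
P[1]: T = B, S = E(K, T) = A; 8 ⊕ A = 2.
P[2]: T = C, S = E(K, T) = B; 6 ⊕ B = D.
P[3]: T = D, S = E(K, T) = C; 1 ⊕ C = D.
Blocks that differ from the original plaintext: P[1].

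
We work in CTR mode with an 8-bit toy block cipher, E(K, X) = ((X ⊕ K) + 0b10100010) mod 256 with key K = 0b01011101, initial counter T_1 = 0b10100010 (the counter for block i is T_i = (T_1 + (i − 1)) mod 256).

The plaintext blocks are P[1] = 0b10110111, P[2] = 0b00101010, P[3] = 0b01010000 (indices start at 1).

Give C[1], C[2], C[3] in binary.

C[1] = 0b00010110, C[2] = 0b10001010, C[3] = 0b11001011

CTR encryption: S_i = E(K, T_i) where T_i is the counter for block i; C_i = P_i ⊕ S_i.
C[1]: T = 0b10100010, S = E(K, T) = 0b10100001; 0b10110111 ⊕ 0b10100001 = 0b00010110.
C[2]: T = 0b10100011, S = E(K, T) = 0b10100000; 0b00101010 ⊕ 0b10100000 = 0b10001010.
C[3]: T = 0b10100100, S = E(K, T) = 0b10011011; 0b01010000 ⊕ 0b10011011 = 0b11001011.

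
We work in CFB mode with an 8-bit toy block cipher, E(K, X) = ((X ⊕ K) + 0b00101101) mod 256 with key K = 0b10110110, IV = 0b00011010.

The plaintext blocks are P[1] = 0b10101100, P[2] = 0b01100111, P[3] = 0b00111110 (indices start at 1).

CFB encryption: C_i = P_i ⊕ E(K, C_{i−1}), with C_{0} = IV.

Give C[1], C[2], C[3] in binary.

C[1]: E(K, 0b00011010) = 0b11011001; 0b10101100 ⊕ 0b11011001 = 0b01110101.
C[2]: E(K, 0b01110101) = 0b11110000; 0b01100111 ⊕ 0b11110000 = 0b10010111.
C[3]: E(K, 0b10010111) = 0b01001110; 0b00111110 ⊕ 0b01001110 = 0b01110000.

C[1] = 0b01110101, C[2] = 0b10010111, C[3] = 0b01110000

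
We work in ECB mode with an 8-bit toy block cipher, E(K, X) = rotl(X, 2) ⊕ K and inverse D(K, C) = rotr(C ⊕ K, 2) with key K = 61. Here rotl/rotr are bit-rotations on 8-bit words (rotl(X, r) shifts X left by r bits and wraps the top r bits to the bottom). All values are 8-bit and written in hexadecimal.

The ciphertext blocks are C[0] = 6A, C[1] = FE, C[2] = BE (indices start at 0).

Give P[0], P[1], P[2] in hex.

P[0] = C2, P[1] = E7, P[2] = F7

ECB decryption: P_i = D(K, C_i).
P[0]: D(K, 6A) = C2.
P[1]: D(K, FE) = E7.
P[2]: D(K, BE) = F7.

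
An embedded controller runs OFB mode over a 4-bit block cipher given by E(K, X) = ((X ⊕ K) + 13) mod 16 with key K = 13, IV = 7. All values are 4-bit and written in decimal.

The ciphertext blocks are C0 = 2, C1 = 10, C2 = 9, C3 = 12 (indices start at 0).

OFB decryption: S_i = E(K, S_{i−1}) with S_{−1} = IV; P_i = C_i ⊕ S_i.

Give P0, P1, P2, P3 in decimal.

P0: S = E(K, 7) = 7; 2 ⊕ 7 = 5.
P1: S = E(K, 7) = 7; 10 ⊕ 7 = 13.
P2: S = E(K, 7) = 7; 9 ⊕ 7 = 14.
P3: S = E(K, 7) = 7; 12 ⊕ 7 = 11.

P0 = 5, P1 = 13, P2 = 14, P3 = 11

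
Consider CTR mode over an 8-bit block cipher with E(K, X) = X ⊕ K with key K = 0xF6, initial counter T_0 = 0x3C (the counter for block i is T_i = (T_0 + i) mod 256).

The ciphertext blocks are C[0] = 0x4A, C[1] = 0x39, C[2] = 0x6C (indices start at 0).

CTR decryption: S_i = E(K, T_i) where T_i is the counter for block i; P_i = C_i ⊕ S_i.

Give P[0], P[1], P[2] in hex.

P[0]: T = 0x3C, S = E(K, T) = 0xCA; 0x4A ⊕ 0xCA = 0x80.
P[1]: T = 0x3D, S = E(K, T) = 0xCB; 0x39 ⊕ 0xCB = 0xF2.
P[2]: T = 0x3E, S = E(K, T) = 0xC8; 0x6C ⊕ 0xC8 = 0xA4.

P[0] = 0x80, P[1] = 0xF2, P[2] = 0xA4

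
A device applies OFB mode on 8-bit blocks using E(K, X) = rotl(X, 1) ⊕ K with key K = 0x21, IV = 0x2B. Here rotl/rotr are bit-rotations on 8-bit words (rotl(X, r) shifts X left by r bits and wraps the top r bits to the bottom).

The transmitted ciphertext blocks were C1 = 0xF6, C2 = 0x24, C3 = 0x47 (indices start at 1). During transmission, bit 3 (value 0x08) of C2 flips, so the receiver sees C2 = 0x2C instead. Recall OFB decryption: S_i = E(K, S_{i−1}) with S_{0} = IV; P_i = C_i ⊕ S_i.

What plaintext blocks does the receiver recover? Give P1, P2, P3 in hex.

Only C2 changed, to 0x2C. In OFB, a change in C_i flips the same bit in P_i only; the keystream is unaffected. Decrypting the received ciphertext:
P1: S = E(K, 0x2B) = 0x77; 0xF6 ⊕ 0x77 = 0x81.
P2: S = E(K, 0x77) = 0xCF; 0x2C ⊕ 0xCF = 0xE3.
P3: S = E(K, 0xCF) = 0xBE; 0x47 ⊕ 0xBE = 0xF9.
Blocks that differ from the original plaintext: P2.

P1 = 0x81, P2 = 0xE3, P3 = 0xF9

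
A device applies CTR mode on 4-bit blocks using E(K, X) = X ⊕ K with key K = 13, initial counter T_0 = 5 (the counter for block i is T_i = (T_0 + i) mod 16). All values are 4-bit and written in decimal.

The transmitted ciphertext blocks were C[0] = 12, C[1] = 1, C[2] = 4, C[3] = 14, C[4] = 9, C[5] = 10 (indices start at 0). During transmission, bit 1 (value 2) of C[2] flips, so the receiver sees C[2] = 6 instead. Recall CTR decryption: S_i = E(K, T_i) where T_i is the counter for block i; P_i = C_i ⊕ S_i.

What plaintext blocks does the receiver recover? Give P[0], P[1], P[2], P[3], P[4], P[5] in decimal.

P[0] = 4, P[1] = 10, P[2] = 12, P[3] = 11, P[4] = 13, P[5] = 13

Only C[2] changed, to 6. In CTR, a change in C_i flips the same bit in P_i only; the keystream is unaffected. Decrypting the received ciphertext:
P[0]: T = 5, S = E(K, T) = 8; 12 ⊕ 8 = 4.
P[1]: T = 6, S = E(K, T) = 11; 1 ⊕ 11 = 10.
P[2]: T = 7, S = E(K, T) = 10; 6 ⊕ 10 = 12.
P[3]: T = 8, S = E(K, T) = 5; 14 ⊕ 5 = 11.
P[4]: T = 9, S = E(K, T) = 4; 9 ⊕ 4 = 13.
P[5]: T = 10, S = E(K, T) = 7; 10 ⊕ 7 = 13.
Blocks that differ from the original plaintext: P[2].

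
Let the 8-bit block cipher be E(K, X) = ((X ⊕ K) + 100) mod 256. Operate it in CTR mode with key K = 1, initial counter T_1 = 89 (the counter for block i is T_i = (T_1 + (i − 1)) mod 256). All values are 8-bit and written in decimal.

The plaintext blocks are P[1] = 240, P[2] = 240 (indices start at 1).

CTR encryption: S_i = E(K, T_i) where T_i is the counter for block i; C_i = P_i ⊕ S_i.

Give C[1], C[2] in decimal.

C[1] = 76, C[2] = 79

C[1]: T = 89, S = E(K, T) = 188; 240 ⊕ 188 = 76.
C[2]: T = 90, S = E(K, T) = 191; 240 ⊕ 191 = 79.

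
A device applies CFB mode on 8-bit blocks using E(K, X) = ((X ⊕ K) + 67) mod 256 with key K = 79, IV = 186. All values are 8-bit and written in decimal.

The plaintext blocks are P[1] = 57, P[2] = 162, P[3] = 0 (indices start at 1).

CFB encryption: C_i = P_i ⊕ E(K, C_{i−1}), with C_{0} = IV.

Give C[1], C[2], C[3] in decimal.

C[1]: E(K, 186) = 56; 57 ⊕ 56 = 1.
C[2]: E(K, 1) = 145; 162 ⊕ 145 = 51.
C[3]: E(K, 51) = 191; 0 ⊕ 191 = 191.

C[1] = 1, C[2] = 51, C[3] = 191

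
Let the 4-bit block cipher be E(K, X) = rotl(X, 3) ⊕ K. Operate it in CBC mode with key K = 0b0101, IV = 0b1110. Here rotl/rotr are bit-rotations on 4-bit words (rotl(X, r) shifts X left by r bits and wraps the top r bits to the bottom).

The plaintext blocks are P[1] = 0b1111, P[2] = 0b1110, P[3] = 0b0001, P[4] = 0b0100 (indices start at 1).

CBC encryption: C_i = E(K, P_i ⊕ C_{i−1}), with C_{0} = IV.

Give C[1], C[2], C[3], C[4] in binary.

C[1]: P[1] ⊕ 0b1110 = 0b0001; E(K, 0b0001) = 0b1101.
C[2]: P[2] ⊕ 0b1101 = 0b0011; E(K, 0b0011) = 0b1100.
C[3]: P[3] ⊕ 0b1100 = 0b1101; E(K, 0b1101) = 0b1011.
C[4]: P[4] ⊕ 0b1011 = 0b1111; E(K, 0b1111) = 0b1010.

C[1] = 0b1101, C[2] = 0b1100, C[3] = 0b1011, C[4] = 0b1010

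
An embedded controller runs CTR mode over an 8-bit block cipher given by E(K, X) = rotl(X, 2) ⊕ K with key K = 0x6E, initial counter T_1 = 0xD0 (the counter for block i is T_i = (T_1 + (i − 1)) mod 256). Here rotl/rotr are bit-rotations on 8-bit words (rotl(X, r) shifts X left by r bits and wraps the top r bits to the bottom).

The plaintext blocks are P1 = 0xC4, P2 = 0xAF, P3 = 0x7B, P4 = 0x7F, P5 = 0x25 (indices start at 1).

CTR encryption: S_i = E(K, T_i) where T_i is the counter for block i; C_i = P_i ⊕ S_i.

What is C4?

C4 = 0x5E

C1: T = 0xD0, S = E(K, T) = 0x2D; 0xC4 ⊕ 0x2D = 0xE9.
C2: T = 0xD1, S = E(K, T) = 0x29; 0xAF ⊕ 0x29 = 0x86.
C3: T = 0xD2, S = E(K, T) = 0x25; 0x7B ⊕ 0x25 = 0x5E.
C4: T = 0xD3, S = E(K, T) = 0x21; 0x7F ⊕ 0x21 = 0x5E.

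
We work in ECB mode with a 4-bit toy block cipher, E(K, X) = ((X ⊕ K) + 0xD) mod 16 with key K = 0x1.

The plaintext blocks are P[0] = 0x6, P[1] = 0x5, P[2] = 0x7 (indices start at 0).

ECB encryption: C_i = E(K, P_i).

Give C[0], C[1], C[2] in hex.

C[0] = 0x4, C[1] = 0x1, C[2] = 0x3

C[0]: E(K, 0x6) = 0x4.
C[1]: E(K, 0x5) = 0x1.
C[2]: E(K, 0x7) = 0x3.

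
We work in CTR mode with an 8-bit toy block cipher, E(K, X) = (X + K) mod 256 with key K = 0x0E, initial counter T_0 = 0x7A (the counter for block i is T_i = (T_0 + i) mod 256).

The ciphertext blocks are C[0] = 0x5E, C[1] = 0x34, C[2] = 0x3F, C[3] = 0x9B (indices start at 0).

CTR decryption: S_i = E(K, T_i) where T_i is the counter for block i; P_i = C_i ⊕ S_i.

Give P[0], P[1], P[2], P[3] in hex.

P[0] = 0xD6, P[1] = 0xBD, P[2] = 0xB5, P[3] = 0x10

P[0]: T = 0x7A, S = E(K, T) = 0x88; 0x5E ⊕ 0x88 = 0xD6.
P[1]: T = 0x7B, S = E(K, T) = 0x89; 0x34 ⊕ 0x89 = 0xBD.
P[2]: T = 0x7C, S = E(K, T) = 0x8A; 0x3F ⊕ 0x8A = 0xB5.
P[3]: T = 0x7D, S = E(K, T) = 0x8B; 0x9B ⊕ 0x8B = 0x10.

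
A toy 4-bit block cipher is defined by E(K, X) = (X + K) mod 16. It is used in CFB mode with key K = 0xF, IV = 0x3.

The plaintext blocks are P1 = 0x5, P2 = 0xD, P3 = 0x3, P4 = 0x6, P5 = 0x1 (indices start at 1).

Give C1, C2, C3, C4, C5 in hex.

C1 = 0x7, C2 = 0xB, C3 = 0x9, C4 = 0xE, C5 = 0xC

CFB encryption: C_i = P_i ⊕ E(K, C_{i−1}), with C_{0} = IV.
C1: E(K, 0x3) = 0x2; 0x5 ⊕ 0x2 = 0x7.
C2: E(K, 0x7) = 0x6; 0xD ⊕ 0x6 = 0xB.
C3: E(K, 0xB) = 0xA; 0x3 ⊕ 0xA = 0x9.
C4: E(K, 0x9) = 0x8; 0x6 ⊕ 0x8 = 0xE.
C5: E(K, 0xE) = 0xD; 0x1 ⊕ 0xD = 0xC.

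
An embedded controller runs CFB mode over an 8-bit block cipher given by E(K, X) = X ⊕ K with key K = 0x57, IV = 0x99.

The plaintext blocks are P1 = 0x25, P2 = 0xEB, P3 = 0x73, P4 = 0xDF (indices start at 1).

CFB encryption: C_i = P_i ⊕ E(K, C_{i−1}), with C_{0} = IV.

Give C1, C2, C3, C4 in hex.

C1: E(K, 0x99) = 0xCE; 0x25 ⊕ 0xCE = 0xEB.
C2: E(K, 0xEB) = 0xBC; 0xEB ⊕ 0xBC = 0x57.
C3: E(K, 0x57) = 0x00; 0x73 ⊕ 0x00 = 0x73.
C4: E(K, 0x73) = 0x24; 0xDF ⊕ 0x24 = 0xFB.

C1 = 0xEB, C2 = 0x57, C3 = 0x73, C4 = 0xFB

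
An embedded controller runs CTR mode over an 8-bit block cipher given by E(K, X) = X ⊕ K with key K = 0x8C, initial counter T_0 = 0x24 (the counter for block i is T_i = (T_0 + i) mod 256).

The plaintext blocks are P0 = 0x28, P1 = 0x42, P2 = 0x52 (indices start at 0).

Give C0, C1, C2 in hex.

CTR encryption: S_i = E(K, T_i) where T_i is the counter for block i; C_i = P_i ⊕ S_i.
C0: T = 0x24, S = E(K, T) = 0xA8; 0x28 ⊕ 0xA8 = 0x80.
C1: T = 0x25, S = E(K, T) = 0xA9; 0x42 ⊕ 0xA9 = 0xEB.
C2: T = 0x26, S = E(K, T) = 0xAA; 0x52 ⊕ 0xAA = 0xF8.

C0 = 0x80, C1 = 0xEB, C2 = 0xF8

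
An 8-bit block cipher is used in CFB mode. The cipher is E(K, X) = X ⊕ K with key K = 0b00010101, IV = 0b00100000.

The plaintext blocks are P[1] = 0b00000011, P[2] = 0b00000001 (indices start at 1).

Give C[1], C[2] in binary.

C[1] = 0b00110110, C[2] = 0b00100010

CFB encryption: C_i = P_i ⊕ E(K, C_{i−1}), with C_{0} = IV.
C[1]: E(K, 0b00100000) = 0b00110101; 0b00000011 ⊕ 0b00110101 = 0b00110110.
C[2]: E(K, 0b00110110) = 0b00100011; 0b00000001 ⊕ 0b00100011 = 0b00100010.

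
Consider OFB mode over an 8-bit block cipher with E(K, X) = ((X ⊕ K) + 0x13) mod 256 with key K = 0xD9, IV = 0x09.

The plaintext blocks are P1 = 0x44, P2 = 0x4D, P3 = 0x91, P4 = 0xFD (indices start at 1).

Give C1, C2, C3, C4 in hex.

OFB encryption: S_i = E(K, S_{i−1}) with S_{0} = IV; C_i = P_i ⊕ S_i.
C1: S = E(K, 0x09) = 0xE3; 0x44 ⊕ 0xE3 = 0xA7.
C2: S = E(K, 0xE3) = 0x4D; 0x4D ⊕ 0x4D = 0x00.
C3: S = E(K, 0x4D) = 0xA7; 0x91 ⊕ 0xA7 = 0x36.
C4: S = E(K, 0xA7) = 0x91; 0xFD ⊕ 0x91 = 0x6C.

C1 = 0xA7, C2 = 0x00, C3 = 0x36, C4 = 0x6C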